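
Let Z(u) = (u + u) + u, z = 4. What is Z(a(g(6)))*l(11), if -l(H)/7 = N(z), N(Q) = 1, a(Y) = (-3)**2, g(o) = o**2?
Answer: -189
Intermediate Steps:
a(Y) = 9
Z(u) = 3*u (Z(u) = 2*u + u = 3*u)
l(H) = -7 (l(H) = -7*1 = -7)
Z(a(g(6)))*l(11) = (3*9)*(-7) = 27*(-7) = -189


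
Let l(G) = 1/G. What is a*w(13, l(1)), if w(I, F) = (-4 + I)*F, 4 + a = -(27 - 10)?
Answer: -189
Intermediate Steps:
a = -21 (a = -4 - (27 - 10) = -4 - 1*17 = -4 - 17 = -21)
w(I, F) = F*(-4 + I)
a*w(13, l(1)) = -21*(-4 + 13)/1 = -21*9 = -189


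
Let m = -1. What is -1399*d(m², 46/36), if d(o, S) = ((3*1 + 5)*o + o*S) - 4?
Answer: -132905/18 ≈ -7383.6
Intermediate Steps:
d(o, S) = -4 + 8*o + S*o (d(o, S) = ((3 + 5)*o + S*o) - 4 = (8*o + S*o) - 4 = -4 + 8*o + S*o)
-1399*d(m², 46/36) = -1399*(-4 + 8*(-1)² + (46/36)*(-1)²) = -1399*(-4 + 8*1 + (46*(1/36))*1) = -1399*(-4 + 8 + (23/18)*1) = -1399*(-4 + 8 + 23/18) = -1399*95/18 = -132905/18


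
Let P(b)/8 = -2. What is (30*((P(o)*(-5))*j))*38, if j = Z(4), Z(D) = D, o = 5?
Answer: 364800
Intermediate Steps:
P(b) = -16 (P(b) = 8*(-2) = -16)
j = 4
(30*((P(o)*(-5))*j))*38 = (30*(-16*(-5)*4))*38 = (30*(80*4))*38 = (30*320)*38 = 9600*38 = 364800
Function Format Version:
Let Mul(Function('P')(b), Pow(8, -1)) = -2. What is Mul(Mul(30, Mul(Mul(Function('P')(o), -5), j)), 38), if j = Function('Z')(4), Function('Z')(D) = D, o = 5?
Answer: 364800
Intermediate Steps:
Function('P')(b) = -16 (Function('P')(b) = Mul(8, -2) = -16)
j = 4
Mul(Mul(30, Mul(Mul(Function('P')(o), -5), j)), 38) = Mul(Mul(30, Mul(Mul(-16, -5), 4)), 38) = Mul(Mul(30, Mul(80, 4)), 38) = Mul(Mul(30, 320), 38) = Mul(9600, 38) = 364800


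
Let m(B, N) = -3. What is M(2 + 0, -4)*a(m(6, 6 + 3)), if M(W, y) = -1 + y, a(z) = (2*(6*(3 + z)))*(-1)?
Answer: 0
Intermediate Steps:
a(z) = -36 - 12*z (a(z) = (2*(18 + 6*z))*(-1) = (36 + 12*z)*(-1) = -36 - 12*z)
M(2 + 0, -4)*a(m(6, 6 + 3)) = (-1 - 4)*(-36 - 12*(-3)) = -5*(-36 + 36) = -5*0 = 0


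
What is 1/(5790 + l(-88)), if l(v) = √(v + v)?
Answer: 2895/16762138 - I*√11/8381069 ≈ 0.00017271 - 3.9573e-7*I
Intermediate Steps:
l(v) = √2*√v (l(v) = √(2*v) = √2*√v)
1/(5790 + l(-88)) = 1/(5790 + √2*√(-88)) = 1/(5790 + √2*(2*I*√22)) = 1/(5790 + 4*I*√11)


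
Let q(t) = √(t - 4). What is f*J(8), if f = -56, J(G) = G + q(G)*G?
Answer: -1344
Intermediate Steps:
q(t) = √(-4 + t)
J(G) = G + G*√(-4 + G) (J(G) = G + √(-4 + G)*G = G + G*√(-4 + G))
f*J(8) = -448*(1 + √(-4 + 8)) = -448*(1 + √4) = -448*(1 + 2) = -448*3 = -56*24 = -1344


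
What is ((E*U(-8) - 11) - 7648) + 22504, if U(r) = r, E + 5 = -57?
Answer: 15341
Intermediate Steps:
E = -62 (E = -5 - 57 = -62)
((E*U(-8) - 11) - 7648) + 22504 = ((-62*(-8) - 11) - 7648) + 22504 = ((496 - 11) - 7648) + 22504 = (485 - 7648) + 22504 = -7163 + 22504 = 15341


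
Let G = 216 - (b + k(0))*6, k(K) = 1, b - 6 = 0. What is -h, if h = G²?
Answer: -30276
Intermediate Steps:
b = 6 (b = 6 + 0 = 6)
G = 174 (G = 216 - (6 + 1)*6 = 216 - 7*6 = 216 - 1*42 = 216 - 42 = 174)
h = 30276 (h = 174² = 30276)
-h = -1*30276 = -30276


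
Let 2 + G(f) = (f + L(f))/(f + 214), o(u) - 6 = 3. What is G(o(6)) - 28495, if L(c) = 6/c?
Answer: -19064464/669 ≈ -28497.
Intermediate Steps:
o(u) = 9 (o(u) = 6 + 3 = 9)
G(f) = -2 + (f + 6/f)/(214 + f) (G(f) = -2 + (f + 6/f)/(f + 214) = -2 + (f + 6/f)/(214 + f))
G(o(6)) - 28495 = (6 - 1*9*(428 + 9))/(9*(214 + 9)) - 28495 = (1/9)*(6 - 1*9*437)/223 - 28495 = (1/9)*(1/223)*(6 - 3933) - 28495 = (1/9)*(1/223)*(-3927) - 28495 = -1309/669 - 28495 = -19064464/669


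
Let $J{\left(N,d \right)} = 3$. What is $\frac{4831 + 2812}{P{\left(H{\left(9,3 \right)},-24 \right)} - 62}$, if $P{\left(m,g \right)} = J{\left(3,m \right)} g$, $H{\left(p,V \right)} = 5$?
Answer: $- \frac{7643}{134} \approx -57.037$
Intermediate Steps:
$P{\left(m,g \right)} = 3 g$
$\frac{4831 + 2812}{P{\left(H{\left(9,3 \right)},-24 \right)} - 62} = \frac{4831 + 2812}{3 \left(-24\right) - 62} = \frac{7643}{-72 - 62} = \frac{7643}{-134} = 7643 \left(- \frac{1}{134}\right) = - \frac{7643}{134}$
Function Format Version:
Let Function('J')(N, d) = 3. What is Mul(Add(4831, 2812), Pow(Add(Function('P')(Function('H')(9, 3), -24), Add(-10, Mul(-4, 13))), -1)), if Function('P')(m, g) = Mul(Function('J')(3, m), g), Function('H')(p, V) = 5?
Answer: Rational(-7643, 134) ≈ -57.037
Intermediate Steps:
Function('P')(m, g) = Mul(3, g)
Mul(Add(4831, 2812), Pow(Add(Function('P')(Function('H')(9, 3), -24), Add(-10, Mul(-4, 13))), -1)) = Mul(Add(4831, 2812), Pow(Add(Mul(3, -24), Add(-10, Mul(-4, 13))), -1)) = Mul(7643, Pow(Add(-72, Add(-10, -52)), -1)) = Mul(7643, Pow(Add(-72, -62), -1)) = Mul(7643, Pow(-134, -1)) = Mul(7643, Rational(-1, 134)) = Rational(-7643, 134)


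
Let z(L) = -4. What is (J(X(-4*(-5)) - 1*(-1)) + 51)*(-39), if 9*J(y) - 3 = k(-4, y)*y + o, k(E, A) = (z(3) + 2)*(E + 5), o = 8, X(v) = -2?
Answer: -6136/3 ≈ -2045.3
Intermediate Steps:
k(E, A) = -10 - 2*E (k(E, A) = (-4 + 2)*(E + 5) = -2*(5 + E) = -10 - 2*E)
J(y) = 11/9 - 2*y/9 (J(y) = 1/3 + ((-10 - 2*(-4))*y + 8)/9 = 1/3 + ((-10 + 8)*y + 8)/9 = 1/3 + (-2*y + 8)/9 = 1/3 + (8 - 2*y)/9 = 1/3 + (8/9 - 2*y/9) = 11/9 - 2*y/9)
(J(X(-4*(-5)) - 1*(-1)) + 51)*(-39) = ((11/9 - 2*(-2 - 1*(-1))/9) + 51)*(-39) = ((11/9 - 2*(-2 + 1)/9) + 51)*(-39) = ((11/9 - 2/9*(-1)) + 51)*(-39) = ((11/9 + 2/9) + 51)*(-39) = (13/9 + 51)*(-39) = (472/9)*(-39) = -6136/3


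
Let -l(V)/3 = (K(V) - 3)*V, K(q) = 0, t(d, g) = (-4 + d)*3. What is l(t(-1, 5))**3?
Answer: -2460375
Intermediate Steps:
t(d, g) = -12 + 3*d
l(V) = 9*V (l(V) = -3*(0 - 3)*V = -(-9)*V = 9*V)
l(t(-1, 5))**3 = (9*(-12 + 3*(-1)))**3 = (9*(-12 - 3))**3 = (9*(-15))**3 = (-135)**3 = -2460375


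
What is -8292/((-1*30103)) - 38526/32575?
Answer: -889636278/980605225 ≈ -0.90723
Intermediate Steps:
-8292/((-1*30103)) - 38526/32575 = -8292/(-30103) - 38526*1/32575 = -8292*(-1/30103) - 38526/32575 = 8292/30103 - 38526/32575 = -889636278/980605225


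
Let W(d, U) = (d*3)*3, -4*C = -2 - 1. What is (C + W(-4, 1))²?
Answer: 19881/16 ≈ 1242.6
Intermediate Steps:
C = ¾ (C = -(-2 - 1)/4 = -¼*(-3) = ¾ ≈ 0.75000)
W(d, U) = 9*d (W(d, U) = (3*d)*3 = 9*d)
(C + W(-4, 1))² = (¾ + 9*(-4))² = (¾ - 36)² = (-141/4)² = 19881/16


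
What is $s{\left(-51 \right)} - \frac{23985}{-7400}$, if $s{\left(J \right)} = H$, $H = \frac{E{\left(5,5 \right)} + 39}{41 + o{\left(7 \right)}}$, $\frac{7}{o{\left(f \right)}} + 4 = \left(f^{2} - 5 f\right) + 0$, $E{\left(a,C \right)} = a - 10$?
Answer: $\frac{2503549}{617160} \approx 4.0566$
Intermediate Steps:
$E{\left(a,C \right)} = -10 + a$
$o{\left(f \right)} = \frac{7}{-4 + f^{2} - 5 f}$ ($o{\left(f \right)} = \frac{7}{-4 + \left(\left(f^{2} - 5 f\right) + 0\right)} = \frac{7}{-4 + \left(f^{2} - 5 f\right)} = \frac{7}{-4 + f^{2} - 5 f}$)
$H = \frac{340}{417}$ ($H = \frac{\left(-10 + 5\right) + 39}{41 + \frac{7}{-4 + 7^{2} - 35}} = \frac{-5 + 39}{41 + \frac{7}{-4 + 49 - 35}} = \frac{34}{41 + \frac{7}{10}} = \frac{34}{\frac{417}{10}} = 34 \cdot \frac{10}{417} = \frac{340}{417} \approx 0.81535$)
$s{\left(J \right)} = \frac{340}{417}$
$s{\left(-51 \right)} - \frac{23985}{-7400} = \frac{340}{417} - \frac{23985}{-7400} = \frac{340}{417} - 23985 \left(- \frac{1}{7400}\right) = \frac{340}{417} - - \frac{4797}{1480} = \frac{340}{417} + \frac{4797}{1480} = \frac{2503549}{617160}$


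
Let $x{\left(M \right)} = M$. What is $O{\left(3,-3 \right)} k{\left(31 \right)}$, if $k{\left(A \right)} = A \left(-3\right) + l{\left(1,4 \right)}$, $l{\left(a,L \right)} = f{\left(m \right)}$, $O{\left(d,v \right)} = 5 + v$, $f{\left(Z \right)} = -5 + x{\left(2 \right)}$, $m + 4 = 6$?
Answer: $-192$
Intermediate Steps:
$m = 2$ ($m = -4 + 6 = 2$)
$f{\left(Z \right)} = -3$ ($f{\left(Z \right)} = -5 + 2 = -3$)
$l{\left(a,L \right)} = -3$
$k{\left(A \right)} = -3 - 3 A$ ($k{\left(A \right)} = A \left(-3\right) - 3 = - 3 A - 3 = -3 - 3 A$)
$O{\left(3,-3 \right)} k{\left(31 \right)} = \left(5 - 3\right) \left(-3 - 93\right) = 2 \left(-3 - 93\right) = 2 \left(-96\right) = -192$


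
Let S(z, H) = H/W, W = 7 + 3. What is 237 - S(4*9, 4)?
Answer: 1183/5 ≈ 236.60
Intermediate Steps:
W = 10
S(z, H) = H/10
237 - S(4*9, 4) = 237 - 4/10 = 237 - 1*⅖ = 237 - ⅖ = 1183/5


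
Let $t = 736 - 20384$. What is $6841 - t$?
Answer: $26489$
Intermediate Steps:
$t = -19648$
$6841 - t = 6841 - -19648 = 6841 + 19648 = 26489$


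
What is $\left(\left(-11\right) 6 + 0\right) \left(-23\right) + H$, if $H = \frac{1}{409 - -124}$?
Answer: $\frac{809095}{533} \approx 1518.0$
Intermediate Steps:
$H = \frac{1}{533}$ ($H = \frac{1}{409 + \left(-122 + 246\right)} = \frac{1}{409 + 124} = \frac{1}{533} \approx 0.0018762$)
$\left(\left(-11\right) 6 + 0\right) \left(-23\right) + H = \left(\left(-11\right) 6 + 0\right) \left(-23\right) + \frac{1}{533} = \left(-66 + 0\right) \left(-23\right) + \frac{1}{533} = \left(-66\right) \left(-23\right) + \frac{1}{533} = 1518 + \frac{1}{533} = \frac{809095}{533}$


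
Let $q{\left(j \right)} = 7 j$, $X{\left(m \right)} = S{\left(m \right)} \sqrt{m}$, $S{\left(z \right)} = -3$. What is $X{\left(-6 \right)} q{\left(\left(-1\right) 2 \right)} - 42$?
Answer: $-42 + 42 i \sqrt{6} \approx -42.0 + 102.88 i$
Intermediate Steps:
$X{\left(m \right)} = - 3 \sqrt{m}$
$X{\left(-6 \right)} q{\left(\left(-1\right) 2 \right)} - 42 = - 3 \sqrt{-6} \cdot 7 \left(\left(-1\right) 2\right) - 42 = - 3 i \sqrt{6} \cdot 7 \left(-2\right) - 42 = - 3 i \sqrt{6} \left(-14\right) - 42 = 42 i \sqrt{6} - 42 = -42 + 42 i \sqrt{6}$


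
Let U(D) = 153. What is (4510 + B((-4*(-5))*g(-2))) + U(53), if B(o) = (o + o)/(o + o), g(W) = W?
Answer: 4664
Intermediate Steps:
B(o) = 1 (B(o) = (2*o)/((2*o)) = (2*o)*(1/(2*o)) = 1)
(4510 + B((-4*(-5))*g(-2))) + U(53) = (4510 + 1) + 153 = 4511 + 153 = 4664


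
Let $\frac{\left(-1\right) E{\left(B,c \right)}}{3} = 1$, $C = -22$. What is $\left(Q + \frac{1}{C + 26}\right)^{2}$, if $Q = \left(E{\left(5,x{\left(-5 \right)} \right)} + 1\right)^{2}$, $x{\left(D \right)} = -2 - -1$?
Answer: $\frac{289}{16} \approx 18.063$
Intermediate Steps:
$x{\left(D \right)} = -1$ ($x{\left(D \right)} = -2 + 1 = -1$)
$E{\left(B,c \right)} = -3$ ($E{\left(B,c \right)} = \left(-3\right) 1 = -3$)
$Q = 4$ ($Q = \left(-3 + 1\right)^{2} = \left(-2\right)^{2} = 4$)
$\left(Q + \frac{1}{C + 26}\right)^{2} = \left(4 + \frac{1}{-22 + 26}\right)^{2} = \left(4 + \frac{1}{4}\right)^{2} = \left(\frac{17}{4}\right)^{2} = \frac{289}{16}$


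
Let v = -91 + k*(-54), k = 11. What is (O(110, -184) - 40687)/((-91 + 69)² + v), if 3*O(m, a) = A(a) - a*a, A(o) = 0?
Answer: 155917/603 ≈ 258.57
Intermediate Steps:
O(m, a) = -a²/3 (O(m, a) = (0 - a*a)/3 = (0 - a²)/3 = (-a²)/3 = -a²/3)
v = -685 (v = -91 + 11*(-54) = -91 - 594 = -685)
(O(110, -184) - 40687)/((-91 + 69)² + v) = (-⅓*(-184)² - 40687)/((-91 + 69)² - 685) = (-⅓*33856 - 40687)/((-22)² - 685) = (-33856/3 - 40687)/(484 - 685) = -155917/3/(-201) = -155917/3*(-1/201) = 155917/603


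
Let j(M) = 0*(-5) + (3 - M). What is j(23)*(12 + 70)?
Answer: -1640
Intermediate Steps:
j(M) = 3 - M (j(M) = 0 + (3 - M) = 3 - M)
j(23)*(12 + 70) = (3 - 1*23)*(12 + 70) = (3 - 23)*82 = -20*82 = -1640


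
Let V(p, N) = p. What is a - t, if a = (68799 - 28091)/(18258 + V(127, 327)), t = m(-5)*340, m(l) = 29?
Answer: -181235392/18385 ≈ -9857.8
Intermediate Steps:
t = 9860 (t = 29*340 = 9860)
a = 40708/18385 (a = (68799 - 28091)/(18258 + 127) = 40708/18385 ≈ 2.2142)
a - t = 40708/18385 - 1*9860 = 40708/18385 - 9860 = -181235392/18385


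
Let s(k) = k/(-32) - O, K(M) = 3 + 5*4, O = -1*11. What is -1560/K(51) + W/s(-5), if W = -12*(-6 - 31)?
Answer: -76712/2737 ≈ -28.028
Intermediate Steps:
O = -11
K(M) = 23 (K(M) = 3 + 20 = 23)
W = 444 (W = -12*(-37) = 444)
s(k) = 11 - k/32 (s(k) = k/(-32) - 1*(-11) = k*(-1/32) + 11 = -k/32 + 11 = 11 - k/32)
-1560/K(51) + W/s(-5) = -1560/23 + 444/(11 - 1/32*(-5)) = -1560*1/23 + 444/(11 + 5/32) = -1560/23 + 444/(357/32) = -1560/23 + 444*(32/357) = -1560/23 + 4736/119 = -76712/2737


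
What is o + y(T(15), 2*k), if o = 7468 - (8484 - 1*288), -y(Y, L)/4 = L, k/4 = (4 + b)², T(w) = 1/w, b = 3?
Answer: -2296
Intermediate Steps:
k = 196 (k = 4*(4 + 3)² = 4*7² = 4*49 = 196)
y(Y, L) = -4*L
o = -728 (o = 7468 - (8484 - 288) = 7468 - 1*8196 = 7468 - 8196 = -728)
o + y(T(15), 2*k) = -728 - 8*196 = -728 - 4*392 = -728 - 1568 = -2296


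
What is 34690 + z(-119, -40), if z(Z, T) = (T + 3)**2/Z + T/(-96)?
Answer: 49521487/1428 ≈ 34679.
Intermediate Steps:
z(Z, T) = -T/96 + (3 + T)**2/Z (z(Z, T) = (3 + T)**2/Z + T*(-1/96) = (3 + T)**2/Z - T/96 = -T/96 + (3 + T)**2/Z)
34690 + z(-119, -40) = 34690 + (-1/96*(-40) + (3 - 40)**2/(-119)) = 34690 + (5/12 - 1/119*(-37)**2) = 34690 + (5/12 - 1/119*1369) = 34690 + (5/12 - 1369/119) = 34690 - 15833/1428 = 49521487/1428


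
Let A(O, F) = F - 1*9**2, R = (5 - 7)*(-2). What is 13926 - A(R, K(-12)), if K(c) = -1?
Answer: 14008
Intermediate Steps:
R = 4 (R = -2*(-2) = 4)
A(O, F) = -81 + F (A(O, F) = F - 1*81 = F - 81 = -81 + F)
13926 - A(R, K(-12)) = 13926 - (-81 - 1) = 13926 - 1*(-82) = 13926 + 82 = 14008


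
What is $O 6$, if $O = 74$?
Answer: $444$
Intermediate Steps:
$O 6 = 74 \cdot 6 = 444$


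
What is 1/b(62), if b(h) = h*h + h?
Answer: 1/3906 ≈ 0.00025602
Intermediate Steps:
b(h) = h + h**2 (b(h) = h**2 + h = h + h**2)
1/b(62) = 1/(62*(1 + 62)) = 1/(62*63) = 1/3906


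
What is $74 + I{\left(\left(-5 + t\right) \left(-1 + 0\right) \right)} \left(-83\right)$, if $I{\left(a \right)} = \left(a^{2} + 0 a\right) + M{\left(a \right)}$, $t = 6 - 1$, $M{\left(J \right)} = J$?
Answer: $74$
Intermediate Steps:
$t = 5$ ($t = 6 - 1 = 5$)
$I{\left(a \right)} = a + a^{2}$ ($I{\left(a \right)} = \left(a^{2} + 0 a\right) + a = \left(a^{2} + 0\right) + a = a^{2} + a = a + a^{2}$)
$74 + I{\left(\left(-5 + t\right) \left(-1 + 0\right) \right)} \left(-83\right) = 74 + \left(-5 + 5\right) \left(-1 + 0\right) \left(1 + \left(-5 + 5\right) \left(-1 + 0\right)\right) \left(-83\right) = 74 + 0 \left(-1\right) \left(1 + 0 \left(-1\right)\right) \left(-83\right) = 74 + 0 \left(1 + 0\right) \left(-83\right) = 74 + 0 \cdot 1 \left(-83\right) = 74 + 0 \left(-83\right) = 74 + 0 = 74$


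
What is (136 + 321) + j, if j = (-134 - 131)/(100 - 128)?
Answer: 13061/28 ≈ 466.46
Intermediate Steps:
j = 265/28 (j = -265/(-28) = -265*(-1/28) = 265/28 ≈ 9.4643)
(136 + 321) + j = (136 + 321) + 265/28 = 457 + 265/28 = 13061/28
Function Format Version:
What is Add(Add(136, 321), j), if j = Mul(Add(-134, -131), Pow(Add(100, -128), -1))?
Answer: Rational(13061, 28) ≈ 466.46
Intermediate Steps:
j = Rational(265, 28) (j = Mul(-265, Pow(-28, -1)) = Mul(-265, Rational(-1, 28)) = Rational(265, 28) ≈ 9.4643)
Add(Add(136, 321), j) = Add(Add(136, 321), Rational(265, 28)) = Add(457, Rational(265, 28)) = Rational(13061, 28)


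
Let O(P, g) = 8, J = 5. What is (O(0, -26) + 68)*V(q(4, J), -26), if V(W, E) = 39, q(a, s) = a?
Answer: 2964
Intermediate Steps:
(O(0, -26) + 68)*V(q(4, J), -26) = (8 + 68)*39 = 76*39 = 2964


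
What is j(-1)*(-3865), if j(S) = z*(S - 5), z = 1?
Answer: 23190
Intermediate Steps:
j(S) = -5 + S (j(S) = 1*(S - 5) = 1*(-5 + S) = -5 + S)
j(-1)*(-3865) = (-5 - 1)*(-3865) = -6*(-3865) = 23190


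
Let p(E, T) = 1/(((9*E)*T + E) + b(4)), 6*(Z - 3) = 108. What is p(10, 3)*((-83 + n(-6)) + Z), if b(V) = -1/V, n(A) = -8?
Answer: -280/1119 ≈ -0.25022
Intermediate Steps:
Z = 21 (Z = 3 + (⅙)*108 = 3 + 18 = 21)
p(E, T) = 1/(-¼ + E + 9*E*T) (p(E, T) = 1/(((9*E)*T + E) - 1/4) = 1/((9*E*T + E) - 1*¼) = 1/((E + 9*E*T) - ¼) = 1/(-¼ + E + 9*E*T))
p(10, 3)*((-83 + n(-6)) + Z) = (4/(-1 + 4*10 + 36*10*3))*((-83 - 8) + 21) = (4/(-1 + 40 + 1080))*(-91 + 21) = (4/1119)*(-70) = -280/1119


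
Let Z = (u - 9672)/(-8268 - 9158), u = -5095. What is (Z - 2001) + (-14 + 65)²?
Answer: 10470367/17426 ≈ 600.85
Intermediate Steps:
Z = 14767/17426 (Z = (-5095 - 9672)/(-8268 - 9158) = -14767/(-17426) = -14767*(-1/17426) = 14767/17426 ≈ 0.84741)
(Z - 2001) + (-14 + 65)² = (14767/17426 - 2001) + (-14 + 65)² = -34854659/17426 + 51² = -34854659/17426 + 2601 = 10470367/17426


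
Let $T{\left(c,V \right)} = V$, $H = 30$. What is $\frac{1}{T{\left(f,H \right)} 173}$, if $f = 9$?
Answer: $\frac{1}{5190} \approx 0.00019268$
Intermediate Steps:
$\frac{1}{T{\left(f,H \right)} 173} = \frac{1}{30 \cdot 173} = \frac{1}{5190}$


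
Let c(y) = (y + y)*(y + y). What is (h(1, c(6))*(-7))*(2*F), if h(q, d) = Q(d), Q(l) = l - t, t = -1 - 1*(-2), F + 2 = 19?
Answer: -34034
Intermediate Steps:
F = 17 (F = -2 + 19 = 17)
c(y) = 4*y**2 (c(y) = (2*y)*(2*y) = 4*y**2)
t = 1 (t = -1 + 2 = 1)
Q(l) = -1 + l (Q(l) = l - 1*1 = l - 1 = -1 + l)
h(q, d) = -1 + d
(h(1, c(6))*(-7))*(2*F) = ((-1 + 4*6**2)*(-7))*(2*17) = ((-1 + 4*36)*(-7))*34 = ((-1 + 144)*(-7))*34 = (143*(-7))*34 = -1001*34 = -34034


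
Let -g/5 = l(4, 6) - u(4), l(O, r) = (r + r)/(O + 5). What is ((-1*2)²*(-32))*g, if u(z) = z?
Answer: -5120/3 ≈ -1706.7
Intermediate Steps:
l(O, r) = 2*r/(5 + O) (l(O, r) = (2*r)/(5 + O) = 2*r/(5 + O))
g = 40/3 (g = -5*(2*6/(5 + 4) - 1*4) = -5*(2*6/9 - 4) = -5*(2*6*(⅑) - 4) = -5*(4/3 - 4) = -5*(-8/3) = 40/3 ≈ 13.333)
((-1*2)²*(-32))*g = ((-1*2)²*(-32))*(40/3) = ((-2)²*(-32))*(40/3) = (4*(-32))*(40/3) = -128*40/3 = -5120/3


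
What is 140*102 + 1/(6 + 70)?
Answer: 1085281/76 ≈ 14280.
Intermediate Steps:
140*102 + 1/(6 + 70) = 14280 + 1/76 = 1085281/76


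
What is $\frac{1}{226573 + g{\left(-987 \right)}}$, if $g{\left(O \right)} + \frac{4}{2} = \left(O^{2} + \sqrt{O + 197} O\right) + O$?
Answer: $\frac{1199753}{1440176854519} + \frac{987 i \sqrt{790}}{1440176854519} \approx 8.3306 \cdot 10^{-7} + 1.9263 \cdot 10^{-8} i$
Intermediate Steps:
$g{\left(O \right)} = -2 + O + O^{2} + O \sqrt{197 + O}$ ($g{\left(O \right)} = -2 + \left(\left(O^{2} + \sqrt{O + 197} O\right) + O\right) = -2 + \left(\left(O^{2} + \sqrt{197 + O} O\right) + O\right) = -2 + \left(\left(O^{2} + O \sqrt{197 + O}\right) + O\right) = -2 + \left(O + O^{2} + O \sqrt{197 + O}\right) = -2 + O + O^{2} + O \sqrt{197 + O}$)
$\frac{1}{226573 + g{\left(-987 \right)}} = \frac{1}{226573 - \left(989 - 974169 + 987 \sqrt{197 - 987}\right)} = \frac{1}{226573 - \left(-973180 + 987 i \sqrt{790}\right)} = \frac{1}{226573 + \left(973180 - 987 i \sqrt{790}\right)} = \frac{1}{1199753 - 987 i \sqrt{790}}$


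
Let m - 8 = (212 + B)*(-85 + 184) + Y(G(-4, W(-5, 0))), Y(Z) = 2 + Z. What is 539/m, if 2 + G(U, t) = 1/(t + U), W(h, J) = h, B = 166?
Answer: 4851/336869 ≈ 0.014400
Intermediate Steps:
G(U, t) = -2 + 1/(U + t) (G(U, t) = -2 + 1/(t + U) = -2 + 1/(U + t))
m = 336869/9 (m = 8 + ((212 + 166)*(-85 + 184) + (2 + (1 - 2*(-4) - 2*(-5))/(-4 - 5))) = 8 + (378*99 + (2 + (1 + 8 + 10)/(-9))) = 8 + (37422 + (2 - ⅑*19)) = 8 + (37422 + (2 - 19/9)) = 8 + (37422 - ⅑) = 8 + 336797/9 = 336869/9 ≈ 37430.)
539/m = 539/(336869/9) = 539*(9/336869) = 4851/336869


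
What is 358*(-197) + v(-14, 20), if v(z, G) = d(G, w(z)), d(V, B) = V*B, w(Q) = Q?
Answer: -70806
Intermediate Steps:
d(V, B) = B*V
v(z, G) = G*z (v(z, G) = z*G = G*z)
358*(-197) + v(-14, 20) = 358*(-197) + 20*(-14) = -70526 - 280 = -70806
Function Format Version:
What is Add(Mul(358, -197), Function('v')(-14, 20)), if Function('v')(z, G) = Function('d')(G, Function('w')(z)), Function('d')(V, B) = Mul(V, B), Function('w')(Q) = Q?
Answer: -70806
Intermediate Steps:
Function('d')(V, B) = Mul(B, V)
Function('v')(z, G) = Mul(G, z) (Function('v')(z, G) = Mul(z, G) = Mul(G, z))
Add(Mul(358, -197), Function('v')(-14, 20)) = Add(Mul(358, -197), Mul(20, -14)) = Add(-70526, -280) = -70806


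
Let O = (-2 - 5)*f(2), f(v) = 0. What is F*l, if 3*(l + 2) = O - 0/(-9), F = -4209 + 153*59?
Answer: -9636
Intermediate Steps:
O = 0 (O = (-2 - 5)*0 = -7*0 = 0)
F = 4818 (F = -4209 + 9027 = 4818)
l = -2 (l = -2 + (0 - 0/(-9))/3 = -2 + (0 - 0*(-1)/9)/3 = -2 + (0 - 1*0)/3 = -2 + (0 + 0)/3 = -2 + (1/3)*0 = -2 + 0 = -2)
F*l = 4818*(-2) = -9636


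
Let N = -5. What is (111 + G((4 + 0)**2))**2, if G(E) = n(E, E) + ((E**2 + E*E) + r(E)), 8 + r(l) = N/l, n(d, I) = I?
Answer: 101828281/256 ≈ 3.9777e+5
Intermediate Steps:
r(l) = -8 - 5/l
G(E) = -8 + E - 5/E + 2*E**2 (G(E) = E + ((E**2 + E*E) + (-8 - 5/E)) = E + ((E**2 + E**2) + (-8 - 5/E)) = E + (2*E**2 + (-8 - 5/E)) = E + (-8 - 5/E + 2*E**2) = -8 + E - 5/E + 2*E**2)
(111 + G((4 + 0)**2))**2 = (111 + (-8 + (4 + 0)**2 - 5/(4 + 0)**2 + 2*((4 + 0)**2)**2))**2 = (111 + (-8 + 4**2 - 5/(4**2) + 2*(4**2)**2))**2 = (111 + (-8 + 16 - 5/16 + 2*16**2))**2 = (111 + (-8 + 16 - 5*1/16 + 2*256))**2 = (111 + (-8 + 16 - 5/16 + 512))**2 = (111 + 8315/16)**2 = (10091/16)**2 = 101828281/256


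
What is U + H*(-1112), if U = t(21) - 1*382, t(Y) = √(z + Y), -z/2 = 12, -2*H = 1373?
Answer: 763006 + I*√3 ≈ 7.6301e+5 + 1.732*I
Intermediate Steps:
H = -1373/2 (H = -½*1373 = -1373/2 ≈ -686.50)
z = -24 (z = -2*12 = -24)
t(Y) = √(-24 + Y)
U = -382 + I*√3 (U = √(-24 + 21) - 1*382 = √(-3) - 382 = I*√3 - 382 = -382 + I*√3 ≈ -382.0 + 1.732*I)
U + H*(-1112) = (-382 + I*√3) - 1373/2*(-1112) = (-382 + I*√3) + 763388 = 763006 + I*√3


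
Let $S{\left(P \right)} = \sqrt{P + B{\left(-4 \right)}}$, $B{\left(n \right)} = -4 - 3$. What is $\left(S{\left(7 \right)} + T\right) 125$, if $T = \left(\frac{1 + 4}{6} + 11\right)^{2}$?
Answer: $\frac{630125}{36} \approx 17503.0$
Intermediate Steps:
$B{\left(n \right)} = -7$ ($B{\left(n \right)} = -4 - 3 = -7$)
$S{\left(P \right)} = \sqrt{-7 + P}$ ($S{\left(P \right)} = \sqrt{P - 7} = \sqrt{-7 + P}$)
$T = \frac{5041}{36}$ ($T = \left(5 \cdot \frac{1}{6} + 11\right)^{2} = \left(\frac{5}{6} + 11\right)^{2} = \left(\frac{71}{6}\right)^{2} = \frac{5041}{36} \approx 140.03$)
$\left(S{\left(7 \right)} + T\right) 125 = \left(\sqrt{-7 + 7} + \frac{5041}{36}\right) 125 = \left(\sqrt{0} + \frac{5041}{36}\right) 125 = \left(0 + \frac{5041}{36}\right) 125 = \frac{5041}{36} \cdot 125 = \frac{630125}{36}$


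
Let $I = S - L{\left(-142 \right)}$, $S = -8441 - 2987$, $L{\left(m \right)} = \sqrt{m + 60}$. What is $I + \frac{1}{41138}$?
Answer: $- \frac{470125063}{41138} - i \sqrt{82} \approx -11428.0 - 9.0554 i$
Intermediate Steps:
$L{\left(m \right)} = \sqrt{60 + m}$
$S = -11428$
$I = -11428 - i \sqrt{82}$ ($I = -11428 - \sqrt{60 - 142} = -11428 - \sqrt{-82} = -11428 - i \sqrt{82} \approx -11428.0 - 9.0554 i$)
$I + \frac{1}{41138} = \left(-11428 - i \sqrt{82}\right) + \frac{1}{41138} = - \frac{470125063}{41138} - i \sqrt{82}$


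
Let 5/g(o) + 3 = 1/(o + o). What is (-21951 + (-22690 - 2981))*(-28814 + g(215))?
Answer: 1768842804312/1289 ≈ 1.3723e+9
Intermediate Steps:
g(o) = 5/(-3 + 1/(2*o)) (g(o) = 5/(-3 + 1/(o + o)) = 5/(-3 + 1/(2*o)))
(-21951 + (-22690 - 2981))*(-28814 + g(215)) = (-21951 + (-22690 - 2981))*(-28814 - 10*215/(-1 + 6*215)) = (-21951 - 25671)*(-28814 - 10*215/(-1 + 1290)) = -47622*(-28814 - 10*215/1289) = -47622*(-28814 - 10*215*1/1289) = -47622*(-28814 - 2150/1289) = -47622*(-37143396/1289) = 1768842804312/1289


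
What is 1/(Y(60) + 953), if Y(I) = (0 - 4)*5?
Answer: 1/933 ≈ 0.0010718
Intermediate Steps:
Y(I) = -20 (Y(I) = -4*5 = -20)
1/(Y(60) + 953) = 1/(-20 + 953) = 1/933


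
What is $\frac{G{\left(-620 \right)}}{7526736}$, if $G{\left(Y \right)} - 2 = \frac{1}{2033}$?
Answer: $\frac{581}{2185979184} \approx 2.6578 \cdot 10^{-7}$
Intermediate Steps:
$G{\left(Y \right)} = \frac{4067}{2033}$ ($G{\left(Y \right)} = 2 + \frac{1}{2033} = \frac{4067}{2033}$)
$\frac{G{\left(-620 \right)}}{7526736} = \frac{4067}{2033 \cdot 7526736} = \frac{4067}{2033} \cdot \frac{1}{7526736} = \frac{581}{2185979184}$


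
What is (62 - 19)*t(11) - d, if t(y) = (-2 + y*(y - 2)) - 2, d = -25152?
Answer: 29237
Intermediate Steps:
t(y) = -4 + y*(-2 + y) (t(y) = (-2 + y*(-2 + y)) - 2 = -4 + y*(-2 + y))
(62 - 19)*t(11) - d = (62 - 19)*(-4 + 11² - 2*11) - 1*(-25152) = 43*(-4 + 121 - 22) + 25152 = 43*95 + 25152 = 4085 + 25152 = 29237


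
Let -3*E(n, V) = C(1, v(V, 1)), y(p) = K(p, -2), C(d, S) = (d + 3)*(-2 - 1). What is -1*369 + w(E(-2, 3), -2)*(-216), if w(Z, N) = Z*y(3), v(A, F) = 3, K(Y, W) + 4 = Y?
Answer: 495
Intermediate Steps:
K(Y, W) = -4 + Y
C(d, S) = -9 - 3*d (C(d, S) = (3 + d)*(-3) = -9 - 3*d)
y(p) = -4 + p
E(n, V) = 4 (E(n, V) = -(-9 - 3*1)/3 = -(-9 - 3)/3 = -1/3*(-12) = 4)
w(Z, N) = -Z (w(Z, N) = Z*(-4 + 3) = Z*(-1) = -Z)
-1*369 + w(E(-2, 3), -2)*(-216) = -1*369 - 1*4*(-216) = -369 - 4*(-216) = -369 + 864 = 495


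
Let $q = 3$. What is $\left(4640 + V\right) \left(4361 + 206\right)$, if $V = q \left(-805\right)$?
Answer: $10161575$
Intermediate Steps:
$V = -2415$ ($V = 3 \left(-805\right) = -2415$)
$\left(4640 + V\right) \left(4361 + 206\right) = \left(4640 - 2415\right) \left(4361 + 206\right) = 2225 \cdot 4567 = 10161575$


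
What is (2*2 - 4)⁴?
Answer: 0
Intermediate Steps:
(2*2 - 4)⁴ = (4 - 4)⁴ = 0⁴ = 0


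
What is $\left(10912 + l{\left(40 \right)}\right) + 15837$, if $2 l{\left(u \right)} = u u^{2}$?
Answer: $58749$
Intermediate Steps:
$l{\left(u \right)} = \frac{u^{3}}{2}$ ($l{\left(u \right)} = \frac{u u^{2}}{2} = \frac{u^{3}}{2}$)
$\left(10912 + l{\left(40 \right)}\right) + 15837 = \left(10912 + \frac{40^{3}}{2}\right) + 15837 = \left(10912 + \frac{1}{2} \cdot 64000\right) + 15837 = \left(10912 + 32000\right) + 15837 = 42912 + 15837 = 58749$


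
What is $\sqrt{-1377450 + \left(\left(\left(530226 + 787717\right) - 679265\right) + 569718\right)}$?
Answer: $i \sqrt{169054} \approx 411.16 i$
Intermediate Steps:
$\sqrt{-1377450 + \left(\left(\left(530226 + 787717\right) - 679265\right) + 569718\right)} = \sqrt{-1377450 + \left(\left(1317943 - 679265\right) + 569718\right)} = \sqrt{-1377450 + \left(638678 + 569718\right)} = \sqrt{-1377450 + 1208396} = \sqrt{-169054} = i \sqrt{169054}$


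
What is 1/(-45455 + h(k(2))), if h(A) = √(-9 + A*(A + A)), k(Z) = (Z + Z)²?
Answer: -45455/2066156522 - √503/2066156522 ≈ -2.2011e-5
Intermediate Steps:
k(Z) = 4*Z² (k(Z) = (2*Z)² = 4*Z²)
h(A) = √(-9 + 2*A²) (h(A) = √(-9 + A*(2*A)) = √(-9 + 2*A²))
1/(-45455 + h(k(2))) = 1/(-45455 + √(-9 + 2*(4*2²)²)) = 1/(-45455 + √(-9 + 2*(4*4)²)) = 1/(-45455 + √(-9 + 2*16²)) = 1/(-45455 + √(-9 + 2*256)) = 1/(-45455 + √(-9 + 512)) = 1/(-45455 + √503)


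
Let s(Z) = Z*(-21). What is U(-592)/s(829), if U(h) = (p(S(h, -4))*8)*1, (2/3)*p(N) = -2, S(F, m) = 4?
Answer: 8/5803 ≈ 0.0013786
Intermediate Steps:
s(Z) = -21*Z
p(N) = -3 (p(N) = (3/2)*(-2) = -3)
U(h) = -24 (U(h) = -3*8*1 = -24*1 = -24)
U(-592)/s(829) = -24/((-21*829)) = -24/(-17409) = -24*(-1/17409) = 8/5803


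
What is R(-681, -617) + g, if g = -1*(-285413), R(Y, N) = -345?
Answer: 285068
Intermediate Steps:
g = 285413
R(-681, -617) + g = -345 + 285413 = 285068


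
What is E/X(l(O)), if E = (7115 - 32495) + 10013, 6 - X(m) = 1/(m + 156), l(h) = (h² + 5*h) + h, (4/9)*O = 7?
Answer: -122582559/47846 ≈ -2562.0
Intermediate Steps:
O = 63/4 (O = (9/4)*7 = 63/4 ≈ 15.750)
l(h) = h² + 6*h
X(m) = 6 - 1/(156 + m) (X(m) = 6 - 1/(m + 156) = 6 - 1/(156 + m))
E = -15367 (E = -25380 + 10013 = -15367)
E/X(l(O)) = -15367*(156 + 63*(6 + 63/4)/4)/(935 + 6*(63*(6 + 63/4)/4)) = -15367*(156 + (63/4)*(87/4))/(935 + 6*((63/4)*(87/4))) = -15367*(156 + 5481/16)/(935 + 6*(5481/16)) = -15367*7977/(16*(935 + 16443/8)) = -15367/((16/7977)*(23923/8)) = -15367/47846/7977 = -15367*7977/47846 = -122582559/47846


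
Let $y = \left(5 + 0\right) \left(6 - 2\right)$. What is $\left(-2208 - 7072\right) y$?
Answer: $-185600$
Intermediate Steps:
$y = 20$ ($y = 5 \cdot 4 = 20$)
$\left(-2208 - 7072\right) y = \left(-2208 - 7072\right) 20 = \left(-9280\right) 20 = -185600$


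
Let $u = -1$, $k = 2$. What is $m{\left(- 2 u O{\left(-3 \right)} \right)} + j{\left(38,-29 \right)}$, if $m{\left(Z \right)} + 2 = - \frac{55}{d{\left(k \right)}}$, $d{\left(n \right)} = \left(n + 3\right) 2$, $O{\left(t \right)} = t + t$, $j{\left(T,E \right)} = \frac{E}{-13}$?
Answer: $- \frac{137}{26} \approx -5.2692$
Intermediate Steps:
$j{\left(T,E \right)} = - \frac{E}{13}$ ($j{\left(T,E \right)} = E \left(- \frac{1}{13}\right) = - \frac{E}{13}$)
$O{\left(t \right)} = 2 t$
$d{\left(n \right)} = 6 + 2 n$ ($d{\left(n \right)} = \left(3 + n\right) 2 = 6 + 2 n$)
$m{\left(Z \right)} = - \frac{15}{2}$ ($m{\left(Z \right)} = -2 - \frac{55}{6 + 2 \cdot 2} = -2 - \frac{55}{6 + 4} = -2 - \frac{55}{10} = -2 - \frac{11}{2} = - \frac{15}{2}$)
$m{\left(- 2 u O{\left(-3 \right)} \right)} + j{\left(38,-29 \right)} = - \frac{15}{2} - - \frac{29}{13} = - \frac{15}{2} + \frac{29}{13} = - \frac{137}{26}$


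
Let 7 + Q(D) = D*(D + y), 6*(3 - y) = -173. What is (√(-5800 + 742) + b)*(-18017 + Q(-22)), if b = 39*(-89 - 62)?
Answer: 107417323 - 54721*I*√562 ≈ 1.0742e+8 - 1.2972e+6*I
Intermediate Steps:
y = 191/6 (y = 3 - ⅙*(-173) = 3 + 173/6 = 191/6 ≈ 31.833)
b = -5889 (b = 39*(-151) = -5889)
Q(D) = -7 + D*(191/6 + D) (Q(D) = -7 + D*(D + 191/6) = -7 + D*(191/6 + D))
(√(-5800 + 742) + b)*(-18017 + Q(-22)) = (√(-5800 + 742) - 5889)*(-18017 + (-7 + (-22)² + (191/6)*(-22))) = (√(-5058) - 5889)*(-18017 + (-7 + 484 - 2101/3)) = (3*I*√562 - 5889)*(-18017 - 670/3) = (-5889 + 3*I*√562)*(-54721/3) = 107417323 - 54721*I*√562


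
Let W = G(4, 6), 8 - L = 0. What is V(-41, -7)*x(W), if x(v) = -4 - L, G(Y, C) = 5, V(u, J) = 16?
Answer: -192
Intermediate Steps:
L = 8 (L = 8 - 1*0 = 8 + 0 = 8)
W = 5
x(v) = -12 (x(v) = -4 - 1*8 = -4 - 8 = -12)
V(-41, -7)*x(W) = 16*(-12) = -192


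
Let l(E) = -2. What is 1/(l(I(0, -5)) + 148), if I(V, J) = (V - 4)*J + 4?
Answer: 1/146 ≈ 0.0068493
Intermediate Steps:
I(V, J) = 4 + J*(-4 + V) (I(V, J) = (-4 + V)*J + 4 = J*(-4 + V) + 4 = 4 + J*(-4 + V))
1/(l(I(0, -5)) + 148) = 1/(-2 + 148) = 1/146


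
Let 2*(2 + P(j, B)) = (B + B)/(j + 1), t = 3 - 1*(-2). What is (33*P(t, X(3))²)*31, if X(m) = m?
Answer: 9207/4 ≈ 2301.8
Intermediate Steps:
t = 5 (t = 3 + 2 = 5)
P(j, B) = -2 + B/(1 + j) (P(j, B) = -2 + ((B + B)/(j + 1))/2 = -2 + ((2*B)/(1 + j))/2 = -2 + (2*B/(1 + j))/2 = -2 + B/(1 + j))
(33*P(t, X(3))²)*31 = (33*((-2 + 3 - 2*5)/(1 + 5))²)*31 = (33*((-2 + 3 - 10)/6)²)*31 = (33*((⅙)*(-9))²)*31 = (33*(-3/2)²)*31 = (33*(9/4))*31 = (297/4)*31 = 9207/4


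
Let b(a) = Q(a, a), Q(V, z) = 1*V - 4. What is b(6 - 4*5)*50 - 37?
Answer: -937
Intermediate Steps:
Q(V, z) = -4 + V (Q(V, z) = V - 4 = -4 + V)
b(a) = -4 + a
b(6 - 4*5)*50 - 37 = (-4 + (6 - 4*5))*50 - 37 = (-4 + (6 - 20))*50 - 37 = (-4 - 14)*50 - 37 = -18*50 - 37 = -900 - 37 = -937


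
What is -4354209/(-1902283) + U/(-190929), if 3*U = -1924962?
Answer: 2051952266243/363200990907 ≈ 5.6496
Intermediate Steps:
U = -641654 (U = (⅓)*(-1924962) = -641654)
-4354209/(-1902283) + U/(-190929) = -4354209/(-1902283) - 641654/(-190929) = -4354209*(-1/1902283) - 641654*(-1/190929) = 4354209/1902283 + 641654/190929 = 2051952266243/363200990907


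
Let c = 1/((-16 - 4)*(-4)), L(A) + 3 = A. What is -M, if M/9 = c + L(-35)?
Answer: 27351/80 ≈ 341.89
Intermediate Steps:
L(A) = -3 + A
c = 1/80 (c = 1/(-20*(-4)) = 1/80 ≈ 0.012500)
M = -27351/80 (M = 9*(1/80 + (-3 - 35)) = 9*(1/80 - 38) = 9*(-3039/80) = -27351/80 ≈ -341.89)
-M = -1*(-27351/80) = 27351/80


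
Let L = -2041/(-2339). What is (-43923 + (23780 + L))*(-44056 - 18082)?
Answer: 2927472548168/2339 ≈ 1.2516e+9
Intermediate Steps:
L = 2041/2339 (L = -2041*(-1/2339) = 2041/2339 ≈ 0.87259)
(-43923 + (23780 + L))*(-44056 - 18082) = (-43923 + (23780 + 2041/2339))*(-44056 - 18082) = (-43923 + 55623461/2339)*(-62138) = -47112436/2339*(-62138) = 2927472548168/2339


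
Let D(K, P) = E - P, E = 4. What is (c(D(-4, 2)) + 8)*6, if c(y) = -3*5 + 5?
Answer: -12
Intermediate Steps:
D(K, P) = 4 - P
c(y) = -10 (c(y) = -15 + 5 = -10)
(c(D(-4, 2)) + 8)*6 = (-10 + 8)*6 = -2*6 = -12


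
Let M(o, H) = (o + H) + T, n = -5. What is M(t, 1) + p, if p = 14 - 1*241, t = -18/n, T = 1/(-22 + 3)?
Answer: -21133/95 ≈ -222.45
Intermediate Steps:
T = -1/19 (T = 1/(-19) = -1/19 ≈ -0.052632)
t = 18/5 (t = -18/(-5) = -18*(-1/5) = 18/5 ≈ 3.6000)
M(o, H) = -1/19 + H + o (M(o, H) = (o + H) - 1/19 = (H + o) - 1/19 = -1/19 + H + o)
p = -227 (p = 14 - 241 = -227)
M(t, 1) + p = (-1/19 + 1 + 18/5) - 227 = 432/95 - 227 = -21133/95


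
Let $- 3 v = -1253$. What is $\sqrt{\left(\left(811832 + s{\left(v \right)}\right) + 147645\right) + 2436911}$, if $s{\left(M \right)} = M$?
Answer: $\frac{\sqrt{30571251}}{3} \approx 1843.0$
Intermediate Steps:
$v = \frac{1253}{3}$ ($v = \left(- \frac{1}{3}\right) \left(-1253\right) = \frac{1253}{3} \approx 417.67$)
$\sqrt{\left(\left(811832 + s{\left(v \right)}\right) + 147645\right) + 2436911} = \sqrt{\left(\left(811832 + \frac{1253}{3}\right) + 147645\right) + 2436911} = \sqrt{\left(\frac{2436749}{3} + 147645\right) + 2436911} = \sqrt{\frac{2879684}{3} + 2436911} = \sqrt{\frac{10190417}{3}} = \frac{\sqrt{30571251}}{3}$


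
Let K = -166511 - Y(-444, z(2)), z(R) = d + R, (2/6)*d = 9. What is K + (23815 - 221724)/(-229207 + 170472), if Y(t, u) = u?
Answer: -9781528991/58735 ≈ -1.6654e+5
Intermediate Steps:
d = 27 (d = 3*9 = 27)
z(R) = 27 + R
K = -166540 (K = -166511 - (27 + 2) = -166511 - 1*29 = -166511 - 29 = -166540)
K + (23815 - 221724)/(-229207 + 170472) = -166540 + (23815 - 221724)/(-229207 + 170472) = -166540 - 197909/(-58735) = -166540 - 197909*(-1/58735) = -166540 + 197909/58735 = -9781528991/58735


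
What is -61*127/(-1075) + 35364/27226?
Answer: 124468061/14633975 ≈ 8.5054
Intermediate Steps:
-61*127/(-1075) + 35364/27226 = -7747*(-1/1075) + 35364*(1/27226) = 7747/1075 + 17682/13613 = 124468061/14633975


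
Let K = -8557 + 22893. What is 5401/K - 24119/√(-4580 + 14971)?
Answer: 5401/14336 - 24119*√10391/10391 ≈ -236.23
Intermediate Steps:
K = 14336
5401/K - 24119/√(-4580 + 14971) = 5401/14336 - 24119/√(-4580 + 14971) = 5401*(1/14336) - 24119*√10391/10391 = 5401/14336 - 24119*√10391/10391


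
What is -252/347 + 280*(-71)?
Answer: -6898612/347 ≈ -19881.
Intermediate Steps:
-252/347 + 280*(-71) = -252*1/347 - 19880 = -252/347 - 19880 = -6898612/347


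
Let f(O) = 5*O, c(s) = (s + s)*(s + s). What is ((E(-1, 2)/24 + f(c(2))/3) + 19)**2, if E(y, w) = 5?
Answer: 134689/64 ≈ 2104.5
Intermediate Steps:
c(s) = 4*s**2 (c(s) = (2*s)*(2*s) = 4*s**2)
((E(-1, 2)/24 + f(c(2))/3) + 19)**2 = ((5/24 + (5*(4*2**2))/3) + 19)**2 = ((5*(1/24) + (5*(4*4))*(1/3)) + 19)**2 = ((5/24 + (5*16)*(1/3)) + 19)**2 = ((5/24 + 80*(1/3)) + 19)**2 = ((5/24 + 80/3) + 19)**2 = (215/8 + 19)**2 = (367/8)**2 = 134689/64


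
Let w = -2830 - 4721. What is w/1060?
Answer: -7551/1060 ≈ -7.1236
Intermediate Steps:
w = -7551
w/1060 = -7551/1060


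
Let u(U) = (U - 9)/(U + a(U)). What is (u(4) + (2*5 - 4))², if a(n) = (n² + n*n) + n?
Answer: 2209/64 ≈ 34.516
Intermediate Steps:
a(n) = n + 2*n² (a(n) = (n² + n²) + n = 2*n² + n = n + 2*n²)
u(U) = (-9 + U)/(U + U*(1 + 2*U)) (u(U) = (U - 9)/(U + U*(1 + 2*U)) = (-9 + U)/(U + U*(1 + 2*U)))
(u(4) + (2*5 - 4))² = ((½)*(-9 + 4)/(4*(1 + 4)) + (2*5 - 4))² = ((½)*(¼)*(-5)/5 + (10 - 4))² = ((½)*(¼)*(⅕)*(-5) + 6)² = (-⅛ + 6)² = (47/8)² = 2209/64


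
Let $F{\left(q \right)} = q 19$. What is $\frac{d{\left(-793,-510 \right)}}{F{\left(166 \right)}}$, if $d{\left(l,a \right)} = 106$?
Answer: $\frac{53}{1577} \approx 0.033608$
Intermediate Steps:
$F{\left(q \right)} = 19 q$
$\frac{d{\left(-793,-510 \right)}}{F{\left(166 \right)}} = \frac{106}{19 \cdot 166} = \frac{106}{3154} = 106 \cdot \frac{1}{3154} = \frac{53}{1577}$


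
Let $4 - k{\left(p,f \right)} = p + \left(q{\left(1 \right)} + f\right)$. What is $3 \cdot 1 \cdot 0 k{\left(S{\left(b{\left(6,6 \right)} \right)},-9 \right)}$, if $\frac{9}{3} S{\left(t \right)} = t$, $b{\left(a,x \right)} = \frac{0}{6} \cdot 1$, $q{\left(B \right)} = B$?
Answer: $0$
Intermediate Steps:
$b{\left(a,x \right)} = 0$ ($b{\left(a,x \right)} = 0 \cdot \frac{1}{6} \cdot 1 = 0 \cdot 1 = 0$)
$S{\left(t \right)} = \frac{t}{3}$
$k{\left(p,f \right)} = 3 - f - p$ ($k{\left(p,f \right)} = 4 - \left(p + \left(1 + f\right)\right) = 4 - \left(1 + f + p\right) = 3 - f - p$)
$3 \cdot 1 \cdot 0 k{\left(S{\left(b{\left(6,6 \right)} \right)},-9 \right)} = 3 \cdot 1 \cdot 0 \left(3 - -9 - \frac{1}{3} \cdot 0\right) = 3 \cdot 0 \left(3 + 9 - 0\right) = 0 \left(3 + 9 + 0\right) = 0 \cdot 12 = 0$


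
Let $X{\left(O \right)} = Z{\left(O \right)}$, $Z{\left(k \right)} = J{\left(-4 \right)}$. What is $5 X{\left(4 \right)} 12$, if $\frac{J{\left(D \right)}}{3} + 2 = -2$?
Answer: $-720$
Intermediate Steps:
$J{\left(D \right)} = -12$ ($J{\left(D \right)} = -6 + 3 \left(-2\right) = -6 - 6 = -12$)
$Z{\left(k \right)} = -12$
$X{\left(O \right)} = -12$
$5 X{\left(4 \right)} 12 = 5 \left(-12\right) 12 = \left(-60\right) 12 = -720$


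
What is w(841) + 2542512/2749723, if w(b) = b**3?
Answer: 1635599369232595/2749723 ≈ 5.9482e+8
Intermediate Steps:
w(841) + 2542512/2749723 = 841**3 + 2542512/2749723 = 594823321 + 2542512*(1/2749723) = 594823321 + 2542512/2749723 = 1635599369232595/2749723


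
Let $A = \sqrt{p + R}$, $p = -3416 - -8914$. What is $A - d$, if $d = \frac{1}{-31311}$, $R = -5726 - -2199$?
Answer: $\frac{1}{31311} + 3 \sqrt{219} \approx 44.396$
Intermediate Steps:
$R = -3527$ ($R = -5726 + 2199 = -3527$)
$p = 5498$ ($p = -3416 + 8914 = 5498$)
$A = 3 \sqrt{219}$ ($A = \sqrt{5498 - 3527} = \sqrt{1971} = 3 \sqrt{219} \approx 44.396$)
$d = - \frac{1}{31311} \approx -3.1938 \cdot 10^{-5}$
$A - d = 3 \sqrt{219} - - \frac{1}{31311} = 3 \sqrt{219} + \frac{1}{31311} = \frac{1}{31311} + 3 \sqrt{219}$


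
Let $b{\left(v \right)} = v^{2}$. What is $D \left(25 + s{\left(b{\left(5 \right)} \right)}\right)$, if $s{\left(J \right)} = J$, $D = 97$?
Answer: $4850$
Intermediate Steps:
$D \left(25 + s{\left(b{\left(5 \right)} \right)}\right) = 97 \left(25 + 5^{2}\right) = 97 \left(25 + 25\right) = 97 \cdot 50 = 4850$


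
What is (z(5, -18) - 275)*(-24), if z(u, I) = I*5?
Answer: 8760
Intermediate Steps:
z(u, I) = 5*I
(z(5, -18) - 275)*(-24) = (5*(-18) - 275)*(-24) = (-90 - 275)*(-24) = -365*(-24) = 8760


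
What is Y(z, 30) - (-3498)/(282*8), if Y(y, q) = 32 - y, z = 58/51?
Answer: 621557/19176 ≈ 32.413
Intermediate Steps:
z = 58/51 (z = 58*(1/51) = 58/51 ≈ 1.1373)
Y(z, 30) - (-3498)/(282*8) = (32 - 1*58/51) - (-3498)/(282*8) = (32 - 58/51) - (-3498)/2256 = 1574/51 - (-3498)/2256 = 1574/51 - 1*(-583/376) = 1574/51 + 583/376 = 621557/19176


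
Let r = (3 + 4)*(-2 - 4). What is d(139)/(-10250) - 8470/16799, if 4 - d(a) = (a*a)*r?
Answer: -6859485407/86094875 ≈ -79.674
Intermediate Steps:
r = -42 (r = 7*(-6) = -42)
d(a) = 4 + 42*a² (d(a) = 4 - a*a*(-42) = 4 - a²*(-42) = 4 - (-42)*a² = 4 + 42*a²)
d(139)/(-10250) - 8470/16799 = (4 + 42*139²)/(-10250) - 8470/16799 = (4 + 42*19321)*(-1/10250) - 8470*1/16799 = (4 + 811482)*(-1/10250) - 8470/16799 = 811486*(-1/10250) - 8470/16799 = -405743/5125 - 8470/16799 = -6859485407/86094875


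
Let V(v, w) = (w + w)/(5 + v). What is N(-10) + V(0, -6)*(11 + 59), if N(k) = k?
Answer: -178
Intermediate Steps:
V(v, w) = 2*w/(5 + v) (V(v, w) = (2*w)/(5 + v) = 2*w/(5 + v))
N(-10) + V(0, -6)*(11 + 59) = -10 + (2*(-6)/(5 + 0))*(11 + 59) = -10 + (2*(-6)/5)*70 = -10 + (2*(-6)*(⅕))*70 = -10 - 12/5*70 = -10 - 168 = -178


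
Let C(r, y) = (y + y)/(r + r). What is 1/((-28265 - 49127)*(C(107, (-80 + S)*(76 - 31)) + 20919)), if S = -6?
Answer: -107/172929560496 ≈ -6.1875e-10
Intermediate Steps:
C(r, y) = y/r (C(r, y) = (2*y)/((2*r)) = (2*y)*(1/(2*r)) = y/r)
1/((-28265 - 49127)*(C(107, (-80 + S)*(76 - 31)) + 20919)) = 1/((-28265 - 49127)*(((-80 - 6)*(76 - 31))/107 + 20919)) = 1/(-77392*(-86*45*(1/107) + 20919)) = 1/(-77392*(-3870*1/107 + 20919)) = 1/(-77392*(-3870/107 + 20919)) = 1/(-77392*2234463/107) = 1/(-172929560496/107) = -107/172929560496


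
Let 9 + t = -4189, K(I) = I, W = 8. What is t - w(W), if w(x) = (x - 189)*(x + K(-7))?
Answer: -4017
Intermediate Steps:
t = -4198 (t = -9 - 4189 = -4198)
w(x) = (-189 + x)*(-7 + x) (w(x) = (x - 189)*(x - 7) = (-189 + x)*(-7 + x))
t - w(W) = -4198 - (1323 + 8**2 - 196*8) = -4198 - (1323 + 64 - 1568) = -4198 - 1*(-181) = -4198 + 181 = -4017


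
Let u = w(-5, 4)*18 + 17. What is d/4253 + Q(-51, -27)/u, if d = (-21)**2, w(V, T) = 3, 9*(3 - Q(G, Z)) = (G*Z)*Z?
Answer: 17613213/301963 ≈ 58.329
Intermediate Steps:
Q(G, Z) = 3 - G*Z**2/9 (Q(G, Z) = 3 - G*Z*Z/9 = 3 - G*Z**2/9)
d = 441
u = 71 (u = 3*18 + 17 = 54 + 17 = 71)
d/4253 + Q(-51, -27)/u = 441/4253 + (3 - 1/9*(-51)*(-27)**2)/71 = 441*(1/4253) + (3 - 1/9*(-51)*729)*(1/71) = 441/4253 + (3 + 4131)*(1/71) = 441/4253 + 4134*(1/71) = 441/4253 + 4134/71 = 17613213/301963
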